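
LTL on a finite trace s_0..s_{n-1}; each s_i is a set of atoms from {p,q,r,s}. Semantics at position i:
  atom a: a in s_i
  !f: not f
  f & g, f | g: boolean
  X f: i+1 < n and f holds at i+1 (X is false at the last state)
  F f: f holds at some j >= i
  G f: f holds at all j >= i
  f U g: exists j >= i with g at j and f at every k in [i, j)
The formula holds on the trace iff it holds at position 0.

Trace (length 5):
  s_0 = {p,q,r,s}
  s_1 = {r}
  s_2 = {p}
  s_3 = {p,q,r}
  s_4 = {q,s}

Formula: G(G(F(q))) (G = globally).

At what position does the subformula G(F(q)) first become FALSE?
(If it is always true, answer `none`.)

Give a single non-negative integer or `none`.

Answer: none

Derivation:
s_0={p,q,r,s}: G(F(q))=True F(q)=True q=True
s_1={r}: G(F(q))=True F(q)=True q=False
s_2={p}: G(F(q))=True F(q)=True q=False
s_3={p,q,r}: G(F(q))=True F(q)=True q=True
s_4={q,s}: G(F(q))=True F(q)=True q=True
G(G(F(q))) holds globally = True
No violation — formula holds at every position.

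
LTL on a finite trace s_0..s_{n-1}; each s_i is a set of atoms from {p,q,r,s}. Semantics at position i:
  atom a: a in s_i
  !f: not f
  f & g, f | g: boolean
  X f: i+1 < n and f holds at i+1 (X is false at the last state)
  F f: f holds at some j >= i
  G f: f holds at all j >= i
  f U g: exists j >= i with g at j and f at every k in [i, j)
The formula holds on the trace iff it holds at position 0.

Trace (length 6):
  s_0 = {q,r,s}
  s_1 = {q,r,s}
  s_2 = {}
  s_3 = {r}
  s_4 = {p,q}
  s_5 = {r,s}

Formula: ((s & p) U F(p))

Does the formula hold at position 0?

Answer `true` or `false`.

Answer: true

Derivation:
s_0={q,r,s}: ((s & p) U F(p))=True (s & p)=False s=True p=False F(p)=True
s_1={q,r,s}: ((s & p) U F(p))=True (s & p)=False s=True p=False F(p)=True
s_2={}: ((s & p) U F(p))=True (s & p)=False s=False p=False F(p)=True
s_3={r}: ((s & p) U F(p))=True (s & p)=False s=False p=False F(p)=True
s_4={p,q}: ((s & p) U F(p))=True (s & p)=False s=False p=True F(p)=True
s_5={r,s}: ((s & p) U F(p))=False (s & p)=False s=True p=False F(p)=False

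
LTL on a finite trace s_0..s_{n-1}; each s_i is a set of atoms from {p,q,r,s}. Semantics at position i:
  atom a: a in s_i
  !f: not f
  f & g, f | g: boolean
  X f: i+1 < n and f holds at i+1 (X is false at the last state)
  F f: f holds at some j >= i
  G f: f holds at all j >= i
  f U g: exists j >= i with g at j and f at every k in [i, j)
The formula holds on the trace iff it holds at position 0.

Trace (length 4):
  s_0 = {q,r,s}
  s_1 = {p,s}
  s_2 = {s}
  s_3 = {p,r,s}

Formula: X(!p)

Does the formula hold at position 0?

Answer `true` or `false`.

s_0={q,r,s}: X(!p)=False !p=True p=False
s_1={p,s}: X(!p)=True !p=False p=True
s_2={s}: X(!p)=False !p=True p=False
s_3={p,r,s}: X(!p)=False !p=False p=True

Answer: false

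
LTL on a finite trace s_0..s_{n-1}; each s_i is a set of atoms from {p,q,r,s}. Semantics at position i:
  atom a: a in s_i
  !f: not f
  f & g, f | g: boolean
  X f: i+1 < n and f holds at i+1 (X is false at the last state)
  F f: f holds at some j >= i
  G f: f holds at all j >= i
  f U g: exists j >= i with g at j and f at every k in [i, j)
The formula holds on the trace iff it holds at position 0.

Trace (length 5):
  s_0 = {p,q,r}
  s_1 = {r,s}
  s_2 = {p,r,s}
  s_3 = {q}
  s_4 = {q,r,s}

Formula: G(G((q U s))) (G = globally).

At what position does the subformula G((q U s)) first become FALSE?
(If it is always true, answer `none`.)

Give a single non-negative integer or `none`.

s_0={p,q,r}: G((q U s))=True (q U s)=True q=True s=False
s_1={r,s}: G((q U s))=True (q U s)=True q=False s=True
s_2={p,r,s}: G((q U s))=True (q U s)=True q=False s=True
s_3={q}: G((q U s))=True (q U s)=True q=True s=False
s_4={q,r,s}: G((q U s))=True (q U s)=True q=True s=True
G(G((q U s))) holds globally = True
No violation — formula holds at every position.

Answer: none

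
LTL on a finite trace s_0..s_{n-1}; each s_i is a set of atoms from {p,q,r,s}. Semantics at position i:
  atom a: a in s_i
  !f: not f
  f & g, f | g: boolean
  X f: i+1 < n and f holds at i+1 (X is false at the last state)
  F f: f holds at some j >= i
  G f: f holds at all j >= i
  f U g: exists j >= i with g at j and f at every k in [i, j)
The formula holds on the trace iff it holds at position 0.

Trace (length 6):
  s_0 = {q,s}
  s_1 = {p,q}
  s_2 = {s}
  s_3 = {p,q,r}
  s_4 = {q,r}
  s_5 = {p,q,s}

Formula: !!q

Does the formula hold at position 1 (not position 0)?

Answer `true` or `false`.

s_0={q,s}: !!q=True !q=False q=True
s_1={p,q}: !!q=True !q=False q=True
s_2={s}: !!q=False !q=True q=False
s_3={p,q,r}: !!q=True !q=False q=True
s_4={q,r}: !!q=True !q=False q=True
s_5={p,q,s}: !!q=True !q=False q=True
Evaluating at position 1: result = True

Answer: true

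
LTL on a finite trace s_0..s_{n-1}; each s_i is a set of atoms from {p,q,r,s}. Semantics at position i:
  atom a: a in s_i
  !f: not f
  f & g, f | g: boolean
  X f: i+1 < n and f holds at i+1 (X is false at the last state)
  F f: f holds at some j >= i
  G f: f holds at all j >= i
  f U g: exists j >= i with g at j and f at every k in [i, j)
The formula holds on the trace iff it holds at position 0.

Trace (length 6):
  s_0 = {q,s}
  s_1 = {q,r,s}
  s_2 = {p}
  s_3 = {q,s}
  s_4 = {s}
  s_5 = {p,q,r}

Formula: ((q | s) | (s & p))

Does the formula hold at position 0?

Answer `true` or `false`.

Answer: true

Derivation:
s_0={q,s}: ((q | s) | (s & p))=True (q | s)=True q=True s=True (s & p)=False p=False
s_1={q,r,s}: ((q | s) | (s & p))=True (q | s)=True q=True s=True (s & p)=False p=False
s_2={p}: ((q | s) | (s & p))=False (q | s)=False q=False s=False (s & p)=False p=True
s_3={q,s}: ((q | s) | (s & p))=True (q | s)=True q=True s=True (s & p)=False p=False
s_4={s}: ((q | s) | (s & p))=True (q | s)=True q=False s=True (s & p)=False p=False
s_5={p,q,r}: ((q | s) | (s & p))=True (q | s)=True q=True s=False (s & p)=False p=True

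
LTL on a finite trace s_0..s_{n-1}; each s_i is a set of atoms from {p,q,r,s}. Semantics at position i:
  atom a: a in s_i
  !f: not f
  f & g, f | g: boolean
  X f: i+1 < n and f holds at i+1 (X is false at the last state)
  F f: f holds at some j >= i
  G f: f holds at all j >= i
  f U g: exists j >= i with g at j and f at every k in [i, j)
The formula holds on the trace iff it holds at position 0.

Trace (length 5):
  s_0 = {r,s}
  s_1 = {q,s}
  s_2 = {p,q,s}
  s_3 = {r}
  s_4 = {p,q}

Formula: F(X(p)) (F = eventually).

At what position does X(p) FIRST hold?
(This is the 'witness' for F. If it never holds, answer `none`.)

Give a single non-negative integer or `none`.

Answer: 1

Derivation:
s_0={r,s}: X(p)=False p=False
s_1={q,s}: X(p)=True p=False
s_2={p,q,s}: X(p)=False p=True
s_3={r}: X(p)=True p=False
s_4={p,q}: X(p)=False p=True
F(X(p)) holds; first witness at position 1.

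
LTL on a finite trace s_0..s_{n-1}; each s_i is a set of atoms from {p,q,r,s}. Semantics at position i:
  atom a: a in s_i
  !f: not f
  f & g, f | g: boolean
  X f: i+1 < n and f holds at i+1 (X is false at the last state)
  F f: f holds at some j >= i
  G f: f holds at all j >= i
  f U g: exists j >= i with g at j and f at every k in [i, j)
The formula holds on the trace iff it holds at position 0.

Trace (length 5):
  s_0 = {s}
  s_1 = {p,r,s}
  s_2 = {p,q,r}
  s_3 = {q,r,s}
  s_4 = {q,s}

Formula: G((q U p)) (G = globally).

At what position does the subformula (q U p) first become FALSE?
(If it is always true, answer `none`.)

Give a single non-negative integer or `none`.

Answer: 0

Derivation:
s_0={s}: (q U p)=False q=False p=False
s_1={p,r,s}: (q U p)=True q=False p=True
s_2={p,q,r}: (q U p)=True q=True p=True
s_3={q,r,s}: (q U p)=False q=True p=False
s_4={q,s}: (q U p)=False q=True p=False
G((q U p)) holds globally = False
First violation at position 0.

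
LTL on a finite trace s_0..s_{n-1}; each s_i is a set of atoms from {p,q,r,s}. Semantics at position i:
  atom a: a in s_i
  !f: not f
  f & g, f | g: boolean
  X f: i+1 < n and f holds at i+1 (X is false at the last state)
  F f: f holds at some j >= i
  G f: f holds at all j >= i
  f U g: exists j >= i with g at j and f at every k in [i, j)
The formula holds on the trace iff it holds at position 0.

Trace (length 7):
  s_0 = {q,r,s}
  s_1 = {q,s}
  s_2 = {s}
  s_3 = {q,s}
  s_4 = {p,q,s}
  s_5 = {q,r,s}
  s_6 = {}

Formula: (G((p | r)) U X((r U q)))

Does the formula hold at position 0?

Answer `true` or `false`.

s_0={q,r,s}: (G((p | r)) U X((r U q)))=True G((p | r))=False (p | r)=True p=False r=True X((r U q))=True (r U q)=True q=True
s_1={q,s}: (G((p | r)) U X((r U q)))=False G((p | r))=False (p | r)=False p=False r=False X((r U q))=False (r U q)=True q=True
s_2={s}: (G((p | r)) U X((r U q)))=True G((p | r))=False (p | r)=False p=False r=False X((r U q))=True (r U q)=False q=False
s_3={q,s}: (G((p | r)) U X((r U q)))=True G((p | r))=False (p | r)=False p=False r=False X((r U q))=True (r U q)=True q=True
s_4={p,q,s}: (G((p | r)) U X((r U q)))=True G((p | r))=False (p | r)=True p=True r=False X((r U q))=True (r U q)=True q=True
s_5={q,r,s}: (G((p | r)) U X((r U q)))=False G((p | r))=False (p | r)=True p=False r=True X((r U q))=False (r U q)=True q=True
s_6={}: (G((p | r)) U X((r U q)))=False G((p | r))=False (p | r)=False p=False r=False X((r U q))=False (r U q)=False q=False

Answer: true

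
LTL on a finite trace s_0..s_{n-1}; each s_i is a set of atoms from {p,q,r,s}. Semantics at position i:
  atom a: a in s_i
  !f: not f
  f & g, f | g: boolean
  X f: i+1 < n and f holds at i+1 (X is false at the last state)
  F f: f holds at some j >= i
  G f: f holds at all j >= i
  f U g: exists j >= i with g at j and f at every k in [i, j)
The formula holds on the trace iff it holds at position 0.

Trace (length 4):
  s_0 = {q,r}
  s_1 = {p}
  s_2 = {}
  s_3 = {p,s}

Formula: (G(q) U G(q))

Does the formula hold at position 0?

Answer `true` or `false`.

Answer: false

Derivation:
s_0={q,r}: (G(q) U G(q))=False G(q)=False q=True
s_1={p}: (G(q) U G(q))=False G(q)=False q=False
s_2={}: (G(q) U G(q))=False G(q)=False q=False
s_3={p,s}: (G(q) U G(q))=False G(q)=False q=False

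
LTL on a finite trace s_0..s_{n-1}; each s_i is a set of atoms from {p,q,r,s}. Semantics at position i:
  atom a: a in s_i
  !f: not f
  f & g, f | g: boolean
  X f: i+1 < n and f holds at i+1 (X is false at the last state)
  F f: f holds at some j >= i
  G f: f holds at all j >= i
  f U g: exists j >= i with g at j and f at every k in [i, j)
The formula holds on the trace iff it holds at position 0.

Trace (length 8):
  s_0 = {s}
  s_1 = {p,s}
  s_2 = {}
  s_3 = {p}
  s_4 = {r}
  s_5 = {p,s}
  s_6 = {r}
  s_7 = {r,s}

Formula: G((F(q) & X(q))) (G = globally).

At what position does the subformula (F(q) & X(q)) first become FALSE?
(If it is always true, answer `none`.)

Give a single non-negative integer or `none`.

s_0={s}: (F(q) & X(q))=False F(q)=False q=False X(q)=False
s_1={p,s}: (F(q) & X(q))=False F(q)=False q=False X(q)=False
s_2={}: (F(q) & X(q))=False F(q)=False q=False X(q)=False
s_3={p}: (F(q) & X(q))=False F(q)=False q=False X(q)=False
s_4={r}: (F(q) & X(q))=False F(q)=False q=False X(q)=False
s_5={p,s}: (F(q) & X(q))=False F(q)=False q=False X(q)=False
s_6={r}: (F(q) & X(q))=False F(q)=False q=False X(q)=False
s_7={r,s}: (F(q) & X(q))=False F(q)=False q=False X(q)=False
G((F(q) & X(q))) holds globally = False
First violation at position 0.

Answer: 0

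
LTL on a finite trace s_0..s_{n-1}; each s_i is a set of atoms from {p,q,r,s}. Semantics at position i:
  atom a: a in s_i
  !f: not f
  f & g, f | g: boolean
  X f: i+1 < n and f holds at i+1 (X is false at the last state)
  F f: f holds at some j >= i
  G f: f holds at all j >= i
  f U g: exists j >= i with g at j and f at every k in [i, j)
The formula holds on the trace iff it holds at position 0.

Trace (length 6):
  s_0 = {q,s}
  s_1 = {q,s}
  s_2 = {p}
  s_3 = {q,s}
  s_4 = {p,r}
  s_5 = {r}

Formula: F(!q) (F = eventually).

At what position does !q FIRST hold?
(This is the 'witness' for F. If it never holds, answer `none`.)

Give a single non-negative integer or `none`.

Answer: 2

Derivation:
s_0={q,s}: !q=False q=True
s_1={q,s}: !q=False q=True
s_2={p}: !q=True q=False
s_3={q,s}: !q=False q=True
s_4={p,r}: !q=True q=False
s_5={r}: !q=True q=False
F(!q) holds; first witness at position 2.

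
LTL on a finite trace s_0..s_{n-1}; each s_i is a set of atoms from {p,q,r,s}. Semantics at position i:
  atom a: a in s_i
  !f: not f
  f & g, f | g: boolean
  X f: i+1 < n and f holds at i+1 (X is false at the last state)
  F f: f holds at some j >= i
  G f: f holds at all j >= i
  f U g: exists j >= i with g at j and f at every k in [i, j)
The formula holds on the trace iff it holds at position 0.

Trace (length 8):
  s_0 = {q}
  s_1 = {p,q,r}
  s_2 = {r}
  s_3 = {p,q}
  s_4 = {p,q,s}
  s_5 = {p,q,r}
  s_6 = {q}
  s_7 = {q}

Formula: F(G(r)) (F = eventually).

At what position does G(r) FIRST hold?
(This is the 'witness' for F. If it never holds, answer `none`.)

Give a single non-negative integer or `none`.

Answer: none

Derivation:
s_0={q}: G(r)=False r=False
s_1={p,q,r}: G(r)=False r=True
s_2={r}: G(r)=False r=True
s_3={p,q}: G(r)=False r=False
s_4={p,q,s}: G(r)=False r=False
s_5={p,q,r}: G(r)=False r=True
s_6={q}: G(r)=False r=False
s_7={q}: G(r)=False r=False
F(G(r)) does not hold (no witness exists).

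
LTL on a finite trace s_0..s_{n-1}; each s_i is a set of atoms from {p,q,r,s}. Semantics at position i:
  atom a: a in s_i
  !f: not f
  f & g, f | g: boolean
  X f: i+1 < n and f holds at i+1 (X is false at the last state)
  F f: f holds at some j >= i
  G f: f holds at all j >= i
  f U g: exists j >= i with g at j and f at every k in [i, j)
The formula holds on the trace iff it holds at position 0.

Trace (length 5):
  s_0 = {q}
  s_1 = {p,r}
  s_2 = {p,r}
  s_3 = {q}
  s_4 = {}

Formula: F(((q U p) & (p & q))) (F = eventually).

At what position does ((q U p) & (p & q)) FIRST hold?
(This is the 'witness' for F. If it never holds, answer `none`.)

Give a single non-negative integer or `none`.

Answer: none

Derivation:
s_0={q}: ((q U p) & (p & q))=False (q U p)=True q=True p=False (p & q)=False
s_1={p,r}: ((q U p) & (p & q))=False (q U p)=True q=False p=True (p & q)=False
s_2={p,r}: ((q U p) & (p & q))=False (q U p)=True q=False p=True (p & q)=False
s_3={q}: ((q U p) & (p & q))=False (q U p)=False q=True p=False (p & q)=False
s_4={}: ((q U p) & (p & q))=False (q U p)=False q=False p=False (p & q)=False
F(((q U p) & (p & q))) does not hold (no witness exists).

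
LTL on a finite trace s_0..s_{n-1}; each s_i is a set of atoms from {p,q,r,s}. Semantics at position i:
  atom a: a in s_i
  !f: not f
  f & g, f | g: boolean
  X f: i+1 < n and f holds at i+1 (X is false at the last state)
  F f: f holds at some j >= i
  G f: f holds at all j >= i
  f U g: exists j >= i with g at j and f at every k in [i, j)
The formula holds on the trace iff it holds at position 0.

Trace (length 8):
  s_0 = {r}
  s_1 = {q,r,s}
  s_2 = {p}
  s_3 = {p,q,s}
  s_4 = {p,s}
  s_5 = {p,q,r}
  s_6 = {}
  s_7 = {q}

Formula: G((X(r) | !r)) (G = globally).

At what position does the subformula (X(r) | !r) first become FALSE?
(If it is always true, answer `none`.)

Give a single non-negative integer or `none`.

s_0={r}: (X(r) | !r)=True X(r)=True r=True !r=False
s_1={q,r,s}: (X(r) | !r)=False X(r)=False r=True !r=False
s_2={p}: (X(r) | !r)=True X(r)=False r=False !r=True
s_3={p,q,s}: (X(r) | !r)=True X(r)=False r=False !r=True
s_4={p,s}: (X(r) | !r)=True X(r)=True r=False !r=True
s_5={p,q,r}: (X(r) | !r)=False X(r)=False r=True !r=False
s_6={}: (X(r) | !r)=True X(r)=False r=False !r=True
s_7={q}: (X(r) | !r)=True X(r)=False r=False !r=True
G((X(r) | !r)) holds globally = False
First violation at position 1.

Answer: 1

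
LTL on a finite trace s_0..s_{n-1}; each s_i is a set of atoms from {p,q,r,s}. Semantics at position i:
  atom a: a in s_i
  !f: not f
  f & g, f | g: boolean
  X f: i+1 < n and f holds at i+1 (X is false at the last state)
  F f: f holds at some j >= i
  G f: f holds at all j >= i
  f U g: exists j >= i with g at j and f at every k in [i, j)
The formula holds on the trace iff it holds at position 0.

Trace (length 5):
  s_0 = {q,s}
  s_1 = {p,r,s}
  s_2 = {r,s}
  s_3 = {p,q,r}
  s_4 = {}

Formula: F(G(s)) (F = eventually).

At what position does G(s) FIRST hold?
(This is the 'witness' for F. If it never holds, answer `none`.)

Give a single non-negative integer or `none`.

s_0={q,s}: G(s)=False s=True
s_1={p,r,s}: G(s)=False s=True
s_2={r,s}: G(s)=False s=True
s_3={p,q,r}: G(s)=False s=False
s_4={}: G(s)=False s=False
F(G(s)) does not hold (no witness exists).

Answer: none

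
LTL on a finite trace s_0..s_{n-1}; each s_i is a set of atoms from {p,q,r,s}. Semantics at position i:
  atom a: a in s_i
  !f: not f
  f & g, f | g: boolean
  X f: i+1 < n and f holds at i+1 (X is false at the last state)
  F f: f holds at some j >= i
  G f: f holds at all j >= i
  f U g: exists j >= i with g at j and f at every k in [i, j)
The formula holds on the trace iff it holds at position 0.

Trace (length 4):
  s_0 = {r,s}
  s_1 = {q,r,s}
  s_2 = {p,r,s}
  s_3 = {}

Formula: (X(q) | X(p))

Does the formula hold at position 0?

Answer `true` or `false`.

Answer: true

Derivation:
s_0={r,s}: (X(q) | X(p))=True X(q)=True q=False X(p)=False p=False
s_1={q,r,s}: (X(q) | X(p))=True X(q)=False q=True X(p)=True p=False
s_2={p,r,s}: (X(q) | X(p))=False X(q)=False q=False X(p)=False p=True
s_3={}: (X(q) | X(p))=False X(q)=False q=False X(p)=False p=False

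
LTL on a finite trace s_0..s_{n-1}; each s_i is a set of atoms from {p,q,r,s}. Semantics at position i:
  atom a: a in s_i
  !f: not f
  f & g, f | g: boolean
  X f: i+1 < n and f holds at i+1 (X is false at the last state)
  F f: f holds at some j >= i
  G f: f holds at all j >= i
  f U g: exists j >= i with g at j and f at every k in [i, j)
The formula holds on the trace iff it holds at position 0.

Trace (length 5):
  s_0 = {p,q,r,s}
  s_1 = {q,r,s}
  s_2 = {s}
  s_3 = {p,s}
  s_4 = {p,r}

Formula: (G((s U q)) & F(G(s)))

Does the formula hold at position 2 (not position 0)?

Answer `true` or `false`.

s_0={p,q,r,s}: (G((s U q)) & F(G(s)))=False G((s U q))=False (s U q)=True s=True q=True F(G(s))=False G(s)=False
s_1={q,r,s}: (G((s U q)) & F(G(s)))=False G((s U q))=False (s U q)=True s=True q=True F(G(s))=False G(s)=False
s_2={s}: (G((s U q)) & F(G(s)))=False G((s U q))=False (s U q)=False s=True q=False F(G(s))=False G(s)=False
s_3={p,s}: (G((s U q)) & F(G(s)))=False G((s U q))=False (s U q)=False s=True q=False F(G(s))=False G(s)=False
s_4={p,r}: (G((s U q)) & F(G(s)))=False G((s U q))=False (s U q)=False s=False q=False F(G(s))=False G(s)=False
Evaluating at position 2: result = False

Answer: false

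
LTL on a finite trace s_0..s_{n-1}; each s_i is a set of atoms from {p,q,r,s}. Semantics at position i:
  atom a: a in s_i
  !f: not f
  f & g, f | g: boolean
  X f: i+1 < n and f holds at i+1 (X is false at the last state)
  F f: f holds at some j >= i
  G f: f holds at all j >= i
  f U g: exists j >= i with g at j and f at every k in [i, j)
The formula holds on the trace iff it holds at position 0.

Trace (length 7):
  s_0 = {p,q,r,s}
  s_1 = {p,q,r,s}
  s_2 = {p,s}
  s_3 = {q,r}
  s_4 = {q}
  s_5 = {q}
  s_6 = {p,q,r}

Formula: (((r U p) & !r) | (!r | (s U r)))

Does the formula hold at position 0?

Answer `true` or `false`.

s_0={p,q,r,s}: (((r U p) & !r) | (!r | (s U r)))=True ((r U p) & !r)=False (r U p)=True r=True p=True !r=False (!r | (s U r))=True (s U r)=True s=True
s_1={p,q,r,s}: (((r U p) & !r) | (!r | (s U r)))=True ((r U p) & !r)=False (r U p)=True r=True p=True !r=False (!r | (s U r))=True (s U r)=True s=True
s_2={p,s}: (((r U p) & !r) | (!r | (s U r)))=True ((r U p) & !r)=True (r U p)=True r=False p=True !r=True (!r | (s U r))=True (s U r)=True s=True
s_3={q,r}: (((r U p) & !r) | (!r | (s U r)))=True ((r U p) & !r)=False (r U p)=False r=True p=False !r=False (!r | (s U r))=True (s U r)=True s=False
s_4={q}: (((r U p) & !r) | (!r | (s U r)))=True ((r U p) & !r)=False (r U p)=False r=False p=False !r=True (!r | (s U r))=True (s U r)=False s=False
s_5={q}: (((r U p) & !r) | (!r | (s U r)))=True ((r U p) & !r)=False (r U p)=False r=False p=False !r=True (!r | (s U r))=True (s U r)=False s=False
s_6={p,q,r}: (((r U p) & !r) | (!r | (s U r)))=True ((r U p) & !r)=False (r U p)=True r=True p=True !r=False (!r | (s U r))=True (s U r)=True s=False

Answer: true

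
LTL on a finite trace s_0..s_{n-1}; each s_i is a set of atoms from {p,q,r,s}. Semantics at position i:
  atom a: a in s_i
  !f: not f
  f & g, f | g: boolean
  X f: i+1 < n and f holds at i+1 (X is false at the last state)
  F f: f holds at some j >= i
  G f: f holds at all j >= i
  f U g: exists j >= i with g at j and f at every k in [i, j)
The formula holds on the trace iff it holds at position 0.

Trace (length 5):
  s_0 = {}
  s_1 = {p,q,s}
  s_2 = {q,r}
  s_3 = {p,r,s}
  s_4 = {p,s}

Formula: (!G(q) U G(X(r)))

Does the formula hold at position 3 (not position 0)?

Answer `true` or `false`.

s_0={}: (!G(q) U G(X(r)))=False !G(q)=True G(q)=False q=False G(X(r))=False X(r)=False r=False
s_1={p,q,s}: (!G(q) U G(X(r)))=False !G(q)=True G(q)=False q=True G(X(r))=False X(r)=True r=False
s_2={q,r}: (!G(q) U G(X(r)))=False !G(q)=True G(q)=False q=True G(X(r))=False X(r)=True r=True
s_3={p,r,s}: (!G(q) U G(X(r)))=False !G(q)=True G(q)=False q=False G(X(r))=False X(r)=False r=True
s_4={p,s}: (!G(q) U G(X(r)))=False !G(q)=True G(q)=False q=False G(X(r))=False X(r)=False r=False
Evaluating at position 3: result = False

Answer: false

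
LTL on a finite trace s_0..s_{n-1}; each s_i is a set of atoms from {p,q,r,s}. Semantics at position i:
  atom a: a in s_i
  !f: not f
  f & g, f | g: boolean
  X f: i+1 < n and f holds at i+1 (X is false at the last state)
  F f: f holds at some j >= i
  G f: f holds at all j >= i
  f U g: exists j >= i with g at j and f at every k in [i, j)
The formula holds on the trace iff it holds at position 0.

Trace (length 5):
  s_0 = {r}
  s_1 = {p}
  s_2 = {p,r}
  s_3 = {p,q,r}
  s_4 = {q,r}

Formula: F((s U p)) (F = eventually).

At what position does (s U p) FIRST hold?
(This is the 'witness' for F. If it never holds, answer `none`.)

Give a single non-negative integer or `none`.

s_0={r}: (s U p)=False s=False p=False
s_1={p}: (s U p)=True s=False p=True
s_2={p,r}: (s U p)=True s=False p=True
s_3={p,q,r}: (s U p)=True s=False p=True
s_4={q,r}: (s U p)=False s=False p=False
F((s U p)) holds; first witness at position 1.

Answer: 1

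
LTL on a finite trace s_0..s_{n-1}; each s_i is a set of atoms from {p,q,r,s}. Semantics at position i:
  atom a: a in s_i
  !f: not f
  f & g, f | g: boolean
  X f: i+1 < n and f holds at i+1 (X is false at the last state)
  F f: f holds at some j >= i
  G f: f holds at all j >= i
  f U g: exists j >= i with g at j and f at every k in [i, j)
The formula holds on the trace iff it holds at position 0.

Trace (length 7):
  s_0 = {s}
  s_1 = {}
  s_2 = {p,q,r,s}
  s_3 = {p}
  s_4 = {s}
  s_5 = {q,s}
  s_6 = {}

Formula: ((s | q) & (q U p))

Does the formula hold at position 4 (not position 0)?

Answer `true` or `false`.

Answer: false

Derivation:
s_0={s}: ((s | q) & (q U p))=False (s | q)=True s=True q=False (q U p)=False p=False
s_1={}: ((s | q) & (q U p))=False (s | q)=False s=False q=False (q U p)=False p=False
s_2={p,q,r,s}: ((s | q) & (q U p))=True (s | q)=True s=True q=True (q U p)=True p=True
s_3={p}: ((s | q) & (q U p))=False (s | q)=False s=False q=False (q U p)=True p=True
s_4={s}: ((s | q) & (q U p))=False (s | q)=True s=True q=False (q U p)=False p=False
s_5={q,s}: ((s | q) & (q U p))=False (s | q)=True s=True q=True (q U p)=False p=False
s_6={}: ((s | q) & (q U p))=False (s | q)=False s=False q=False (q U p)=False p=False
Evaluating at position 4: result = False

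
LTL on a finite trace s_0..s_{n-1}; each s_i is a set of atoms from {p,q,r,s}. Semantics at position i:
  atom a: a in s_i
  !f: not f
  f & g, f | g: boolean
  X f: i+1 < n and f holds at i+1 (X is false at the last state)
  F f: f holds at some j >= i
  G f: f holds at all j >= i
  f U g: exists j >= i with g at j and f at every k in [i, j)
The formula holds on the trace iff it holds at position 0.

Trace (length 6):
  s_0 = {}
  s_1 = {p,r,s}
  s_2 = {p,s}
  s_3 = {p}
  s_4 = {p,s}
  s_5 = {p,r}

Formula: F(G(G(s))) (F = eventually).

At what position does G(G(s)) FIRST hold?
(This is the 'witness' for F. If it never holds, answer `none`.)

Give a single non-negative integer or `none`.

s_0={}: G(G(s))=False G(s)=False s=False
s_1={p,r,s}: G(G(s))=False G(s)=False s=True
s_2={p,s}: G(G(s))=False G(s)=False s=True
s_3={p}: G(G(s))=False G(s)=False s=False
s_4={p,s}: G(G(s))=False G(s)=False s=True
s_5={p,r}: G(G(s))=False G(s)=False s=False
F(G(G(s))) does not hold (no witness exists).

Answer: none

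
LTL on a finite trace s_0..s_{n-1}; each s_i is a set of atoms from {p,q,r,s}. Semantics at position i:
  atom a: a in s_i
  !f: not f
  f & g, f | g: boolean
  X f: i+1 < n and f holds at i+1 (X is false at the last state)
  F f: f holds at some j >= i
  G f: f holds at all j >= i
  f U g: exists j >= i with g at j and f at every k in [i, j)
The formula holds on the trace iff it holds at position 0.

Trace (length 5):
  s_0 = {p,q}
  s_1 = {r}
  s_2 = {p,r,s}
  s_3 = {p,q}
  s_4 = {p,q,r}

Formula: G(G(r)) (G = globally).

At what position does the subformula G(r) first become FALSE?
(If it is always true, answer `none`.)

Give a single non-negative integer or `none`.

s_0={p,q}: G(r)=False r=False
s_1={r}: G(r)=False r=True
s_2={p,r,s}: G(r)=False r=True
s_3={p,q}: G(r)=False r=False
s_4={p,q,r}: G(r)=True r=True
G(G(r)) holds globally = False
First violation at position 0.

Answer: 0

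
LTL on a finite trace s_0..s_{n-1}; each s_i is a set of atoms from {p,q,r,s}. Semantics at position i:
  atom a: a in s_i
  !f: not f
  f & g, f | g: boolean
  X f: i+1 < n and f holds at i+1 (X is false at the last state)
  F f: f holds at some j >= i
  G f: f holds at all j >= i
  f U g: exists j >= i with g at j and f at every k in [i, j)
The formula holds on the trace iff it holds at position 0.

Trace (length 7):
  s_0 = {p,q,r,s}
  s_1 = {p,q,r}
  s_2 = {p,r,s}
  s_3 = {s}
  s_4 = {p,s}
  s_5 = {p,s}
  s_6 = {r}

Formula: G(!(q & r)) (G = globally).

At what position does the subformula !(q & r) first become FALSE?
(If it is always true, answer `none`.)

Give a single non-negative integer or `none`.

s_0={p,q,r,s}: !(q & r)=False (q & r)=True q=True r=True
s_1={p,q,r}: !(q & r)=False (q & r)=True q=True r=True
s_2={p,r,s}: !(q & r)=True (q & r)=False q=False r=True
s_3={s}: !(q & r)=True (q & r)=False q=False r=False
s_4={p,s}: !(q & r)=True (q & r)=False q=False r=False
s_5={p,s}: !(q & r)=True (q & r)=False q=False r=False
s_6={r}: !(q & r)=True (q & r)=False q=False r=True
G(!(q & r)) holds globally = False
First violation at position 0.

Answer: 0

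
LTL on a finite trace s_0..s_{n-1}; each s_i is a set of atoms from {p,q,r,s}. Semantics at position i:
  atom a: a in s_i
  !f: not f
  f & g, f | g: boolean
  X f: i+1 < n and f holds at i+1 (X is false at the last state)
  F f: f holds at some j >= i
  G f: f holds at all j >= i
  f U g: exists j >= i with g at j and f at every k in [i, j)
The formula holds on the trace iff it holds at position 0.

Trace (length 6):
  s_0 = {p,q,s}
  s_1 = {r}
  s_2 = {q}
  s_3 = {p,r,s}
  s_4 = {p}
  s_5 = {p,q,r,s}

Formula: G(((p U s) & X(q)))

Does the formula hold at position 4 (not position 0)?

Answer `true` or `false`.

s_0={p,q,s}: G(((p U s) & X(q)))=False ((p U s) & X(q))=False (p U s)=True p=True s=True X(q)=False q=True
s_1={r}: G(((p U s) & X(q)))=False ((p U s) & X(q))=False (p U s)=False p=False s=False X(q)=True q=False
s_2={q}: G(((p U s) & X(q)))=False ((p U s) & X(q))=False (p U s)=False p=False s=False X(q)=False q=True
s_3={p,r,s}: G(((p U s) & X(q)))=False ((p U s) & X(q))=False (p U s)=True p=True s=True X(q)=False q=False
s_4={p}: G(((p U s) & X(q)))=False ((p U s) & X(q))=True (p U s)=True p=True s=False X(q)=True q=False
s_5={p,q,r,s}: G(((p U s) & X(q)))=False ((p U s) & X(q))=False (p U s)=True p=True s=True X(q)=False q=True
Evaluating at position 4: result = False

Answer: false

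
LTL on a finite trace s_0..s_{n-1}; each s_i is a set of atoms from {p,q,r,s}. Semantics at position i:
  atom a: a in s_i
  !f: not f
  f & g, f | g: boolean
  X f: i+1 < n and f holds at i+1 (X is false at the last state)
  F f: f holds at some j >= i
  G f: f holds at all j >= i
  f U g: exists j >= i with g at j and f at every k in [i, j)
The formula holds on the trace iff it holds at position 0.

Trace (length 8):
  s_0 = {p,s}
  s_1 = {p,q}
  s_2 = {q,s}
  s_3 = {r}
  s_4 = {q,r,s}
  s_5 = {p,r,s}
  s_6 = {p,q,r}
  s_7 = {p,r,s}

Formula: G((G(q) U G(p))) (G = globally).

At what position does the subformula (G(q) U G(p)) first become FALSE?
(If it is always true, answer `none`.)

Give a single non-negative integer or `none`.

s_0={p,s}: (G(q) U G(p))=False G(q)=False q=False G(p)=False p=True
s_1={p,q}: (G(q) U G(p))=False G(q)=False q=True G(p)=False p=True
s_2={q,s}: (G(q) U G(p))=False G(q)=False q=True G(p)=False p=False
s_3={r}: (G(q) U G(p))=False G(q)=False q=False G(p)=False p=False
s_4={q,r,s}: (G(q) U G(p))=False G(q)=False q=True G(p)=False p=False
s_5={p,r,s}: (G(q) U G(p))=True G(q)=False q=False G(p)=True p=True
s_6={p,q,r}: (G(q) U G(p))=True G(q)=False q=True G(p)=True p=True
s_7={p,r,s}: (G(q) U G(p))=True G(q)=False q=False G(p)=True p=True
G((G(q) U G(p))) holds globally = False
First violation at position 0.

Answer: 0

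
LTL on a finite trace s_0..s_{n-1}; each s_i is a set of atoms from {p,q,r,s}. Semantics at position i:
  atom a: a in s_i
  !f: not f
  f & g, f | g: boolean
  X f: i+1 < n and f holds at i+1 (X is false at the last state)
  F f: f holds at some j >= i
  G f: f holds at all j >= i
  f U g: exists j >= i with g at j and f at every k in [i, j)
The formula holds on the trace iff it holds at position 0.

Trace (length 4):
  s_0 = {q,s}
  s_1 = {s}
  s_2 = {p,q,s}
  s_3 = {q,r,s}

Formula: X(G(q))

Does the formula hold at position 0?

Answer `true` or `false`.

Answer: false

Derivation:
s_0={q,s}: X(G(q))=False G(q)=False q=True
s_1={s}: X(G(q))=True G(q)=False q=False
s_2={p,q,s}: X(G(q))=True G(q)=True q=True
s_3={q,r,s}: X(G(q))=False G(q)=True q=True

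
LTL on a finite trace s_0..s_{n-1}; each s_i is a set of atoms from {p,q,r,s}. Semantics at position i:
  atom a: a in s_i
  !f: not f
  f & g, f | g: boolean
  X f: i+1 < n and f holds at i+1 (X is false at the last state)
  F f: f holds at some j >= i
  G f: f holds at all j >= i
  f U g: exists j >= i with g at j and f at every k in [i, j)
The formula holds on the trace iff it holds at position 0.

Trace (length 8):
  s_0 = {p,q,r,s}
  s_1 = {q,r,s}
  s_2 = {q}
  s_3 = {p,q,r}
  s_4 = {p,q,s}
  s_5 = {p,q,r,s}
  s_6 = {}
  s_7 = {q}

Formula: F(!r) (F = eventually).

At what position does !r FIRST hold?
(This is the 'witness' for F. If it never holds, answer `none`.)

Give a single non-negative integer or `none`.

s_0={p,q,r,s}: !r=False r=True
s_1={q,r,s}: !r=False r=True
s_2={q}: !r=True r=False
s_3={p,q,r}: !r=False r=True
s_4={p,q,s}: !r=True r=False
s_5={p,q,r,s}: !r=False r=True
s_6={}: !r=True r=False
s_7={q}: !r=True r=False
F(!r) holds; first witness at position 2.

Answer: 2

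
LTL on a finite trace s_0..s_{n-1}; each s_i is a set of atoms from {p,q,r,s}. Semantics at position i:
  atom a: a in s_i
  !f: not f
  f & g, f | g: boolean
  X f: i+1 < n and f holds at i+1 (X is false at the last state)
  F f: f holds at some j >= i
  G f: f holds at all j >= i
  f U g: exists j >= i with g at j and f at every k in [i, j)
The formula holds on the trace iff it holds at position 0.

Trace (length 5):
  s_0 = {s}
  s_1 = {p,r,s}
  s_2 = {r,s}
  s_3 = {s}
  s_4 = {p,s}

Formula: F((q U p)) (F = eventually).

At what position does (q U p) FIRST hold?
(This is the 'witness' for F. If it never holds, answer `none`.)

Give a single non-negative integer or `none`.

Answer: 1

Derivation:
s_0={s}: (q U p)=False q=False p=False
s_1={p,r,s}: (q U p)=True q=False p=True
s_2={r,s}: (q U p)=False q=False p=False
s_3={s}: (q U p)=False q=False p=False
s_4={p,s}: (q U p)=True q=False p=True
F((q U p)) holds; first witness at position 1.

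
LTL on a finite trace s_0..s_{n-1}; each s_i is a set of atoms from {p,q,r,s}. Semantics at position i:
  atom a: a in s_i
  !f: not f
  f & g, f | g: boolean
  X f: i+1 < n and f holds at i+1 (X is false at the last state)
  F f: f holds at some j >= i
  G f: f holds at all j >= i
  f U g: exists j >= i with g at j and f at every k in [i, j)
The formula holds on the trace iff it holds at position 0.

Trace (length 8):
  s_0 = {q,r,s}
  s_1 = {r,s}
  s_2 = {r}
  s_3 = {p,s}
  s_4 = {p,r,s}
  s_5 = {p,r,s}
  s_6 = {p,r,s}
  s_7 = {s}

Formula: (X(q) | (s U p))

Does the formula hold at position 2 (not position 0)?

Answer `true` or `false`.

s_0={q,r,s}: (X(q) | (s U p))=False X(q)=False q=True (s U p)=False s=True p=False
s_1={r,s}: (X(q) | (s U p))=False X(q)=False q=False (s U p)=False s=True p=False
s_2={r}: (X(q) | (s U p))=False X(q)=False q=False (s U p)=False s=False p=False
s_3={p,s}: (X(q) | (s U p))=True X(q)=False q=False (s U p)=True s=True p=True
s_4={p,r,s}: (X(q) | (s U p))=True X(q)=False q=False (s U p)=True s=True p=True
s_5={p,r,s}: (X(q) | (s U p))=True X(q)=False q=False (s U p)=True s=True p=True
s_6={p,r,s}: (X(q) | (s U p))=True X(q)=False q=False (s U p)=True s=True p=True
s_7={s}: (X(q) | (s U p))=False X(q)=False q=False (s U p)=False s=True p=False
Evaluating at position 2: result = False

Answer: false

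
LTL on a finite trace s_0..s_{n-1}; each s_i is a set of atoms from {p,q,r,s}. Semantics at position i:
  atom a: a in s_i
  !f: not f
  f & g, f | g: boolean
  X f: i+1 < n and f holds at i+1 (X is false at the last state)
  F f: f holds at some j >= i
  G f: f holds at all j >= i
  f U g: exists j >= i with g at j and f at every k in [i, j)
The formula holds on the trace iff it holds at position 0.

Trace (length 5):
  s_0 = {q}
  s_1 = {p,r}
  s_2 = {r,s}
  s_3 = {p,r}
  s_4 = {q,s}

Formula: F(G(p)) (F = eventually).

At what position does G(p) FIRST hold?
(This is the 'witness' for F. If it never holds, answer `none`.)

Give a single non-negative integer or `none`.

Answer: none

Derivation:
s_0={q}: G(p)=False p=False
s_1={p,r}: G(p)=False p=True
s_2={r,s}: G(p)=False p=False
s_3={p,r}: G(p)=False p=True
s_4={q,s}: G(p)=False p=False
F(G(p)) does not hold (no witness exists).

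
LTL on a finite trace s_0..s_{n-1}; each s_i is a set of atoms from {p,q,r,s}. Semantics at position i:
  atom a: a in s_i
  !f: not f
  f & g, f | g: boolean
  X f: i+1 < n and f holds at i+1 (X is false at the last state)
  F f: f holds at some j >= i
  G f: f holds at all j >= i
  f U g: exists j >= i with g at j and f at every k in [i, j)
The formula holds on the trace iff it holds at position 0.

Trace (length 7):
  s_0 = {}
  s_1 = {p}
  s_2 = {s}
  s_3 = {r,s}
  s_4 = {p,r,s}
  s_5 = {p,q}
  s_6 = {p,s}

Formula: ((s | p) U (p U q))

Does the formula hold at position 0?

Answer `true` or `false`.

Answer: false

Derivation:
s_0={}: ((s | p) U (p U q))=False (s | p)=False s=False p=False (p U q)=False q=False
s_1={p}: ((s | p) U (p U q))=True (s | p)=True s=False p=True (p U q)=False q=False
s_2={s}: ((s | p) U (p U q))=True (s | p)=True s=True p=False (p U q)=False q=False
s_3={r,s}: ((s | p) U (p U q))=True (s | p)=True s=True p=False (p U q)=False q=False
s_4={p,r,s}: ((s | p) U (p U q))=True (s | p)=True s=True p=True (p U q)=True q=False
s_5={p,q}: ((s | p) U (p U q))=True (s | p)=True s=False p=True (p U q)=True q=True
s_6={p,s}: ((s | p) U (p U q))=False (s | p)=True s=True p=True (p U q)=False q=False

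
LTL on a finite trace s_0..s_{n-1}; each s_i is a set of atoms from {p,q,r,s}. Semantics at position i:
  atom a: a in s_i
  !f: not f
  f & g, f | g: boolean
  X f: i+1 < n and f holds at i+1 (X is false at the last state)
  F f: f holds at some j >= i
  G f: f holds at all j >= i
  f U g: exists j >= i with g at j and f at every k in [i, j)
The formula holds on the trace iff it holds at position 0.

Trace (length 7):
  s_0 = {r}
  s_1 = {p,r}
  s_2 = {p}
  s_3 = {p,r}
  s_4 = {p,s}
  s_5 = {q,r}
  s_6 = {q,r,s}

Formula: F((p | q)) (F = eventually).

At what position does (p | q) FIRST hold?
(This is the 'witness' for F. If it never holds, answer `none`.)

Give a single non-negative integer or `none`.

Answer: 1

Derivation:
s_0={r}: (p | q)=False p=False q=False
s_1={p,r}: (p | q)=True p=True q=False
s_2={p}: (p | q)=True p=True q=False
s_3={p,r}: (p | q)=True p=True q=False
s_4={p,s}: (p | q)=True p=True q=False
s_5={q,r}: (p | q)=True p=False q=True
s_6={q,r,s}: (p | q)=True p=False q=True
F((p | q)) holds; first witness at position 1.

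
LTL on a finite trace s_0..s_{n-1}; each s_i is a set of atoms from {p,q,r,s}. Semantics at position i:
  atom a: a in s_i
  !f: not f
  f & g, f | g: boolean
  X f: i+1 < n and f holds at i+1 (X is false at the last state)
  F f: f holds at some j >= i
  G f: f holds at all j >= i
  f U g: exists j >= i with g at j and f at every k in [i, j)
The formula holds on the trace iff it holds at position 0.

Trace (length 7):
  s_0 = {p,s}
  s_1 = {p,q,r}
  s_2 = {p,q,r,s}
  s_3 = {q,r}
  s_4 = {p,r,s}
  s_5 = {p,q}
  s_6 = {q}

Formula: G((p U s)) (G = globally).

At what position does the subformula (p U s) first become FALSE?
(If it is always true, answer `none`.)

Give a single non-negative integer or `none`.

s_0={p,s}: (p U s)=True p=True s=True
s_1={p,q,r}: (p U s)=True p=True s=False
s_2={p,q,r,s}: (p U s)=True p=True s=True
s_3={q,r}: (p U s)=False p=False s=False
s_4={p,r,s}: (p U s)=True p=True s=True
s_5={p,q}: (p U s)=False p=True s=False
s_6={q}: (p U s)=False p=False s=False
G((p U s)) holds globally = False
First violation at position 3.

Answer: 3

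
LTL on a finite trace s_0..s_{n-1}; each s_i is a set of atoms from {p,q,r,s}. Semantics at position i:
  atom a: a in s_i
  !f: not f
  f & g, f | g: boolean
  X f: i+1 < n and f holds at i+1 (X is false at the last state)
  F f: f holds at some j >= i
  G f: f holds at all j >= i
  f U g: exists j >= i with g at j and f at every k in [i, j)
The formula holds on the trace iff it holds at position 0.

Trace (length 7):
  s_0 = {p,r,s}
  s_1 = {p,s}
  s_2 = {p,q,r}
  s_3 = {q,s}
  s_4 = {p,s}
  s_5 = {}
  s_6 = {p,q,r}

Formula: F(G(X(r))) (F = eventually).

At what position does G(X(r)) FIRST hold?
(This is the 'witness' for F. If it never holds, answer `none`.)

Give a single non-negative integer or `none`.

Answer: none

Derivation:
s_0={p,r,s}: G(X(r))=False X(r)=False r=True
s_1={p,s}: G(X(r))=False X(r)=True r=False
s_2={p,q,r}: G(X(r))=False X(r)=False r=True
s_3={q,s}: G(X(r))=False X(r)=False r=False
s_4={p,s}: G(X(r))=False X(r)=False r=False
s_5={}: G(X(r))=False X(r)=True r=False
s_6={p,q,r}: G(X(r))=False X(r)=False r=True
F(G(X(r))) does not hold (no witness exists).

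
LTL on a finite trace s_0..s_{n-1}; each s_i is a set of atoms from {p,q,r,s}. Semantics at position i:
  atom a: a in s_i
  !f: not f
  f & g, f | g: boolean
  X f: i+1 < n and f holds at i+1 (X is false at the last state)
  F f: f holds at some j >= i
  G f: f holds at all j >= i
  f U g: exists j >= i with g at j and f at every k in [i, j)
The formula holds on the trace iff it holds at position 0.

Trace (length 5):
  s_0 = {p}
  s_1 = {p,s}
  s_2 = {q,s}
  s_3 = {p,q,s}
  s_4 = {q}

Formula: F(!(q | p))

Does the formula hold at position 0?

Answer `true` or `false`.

s_0={p}: F(!(q | p))=False !(q | p)=False (q | p)=True q=False p=True
s_1={p,s}: F(!(q | p))=False !(q | p)=False (q | p)=True q=False p=True
s_2={q,s}: F(!(q | p))=False !(q | p)=False (q | p)=True q=True p=False
s_3={p,q,s}: F(!(q | p))=False !(q | p)=False (q | p)=True q=True p=True
s_4={q}: F(!(q | p))=False !(q | p)=False (q | p)=True q=True p=False

Answer: false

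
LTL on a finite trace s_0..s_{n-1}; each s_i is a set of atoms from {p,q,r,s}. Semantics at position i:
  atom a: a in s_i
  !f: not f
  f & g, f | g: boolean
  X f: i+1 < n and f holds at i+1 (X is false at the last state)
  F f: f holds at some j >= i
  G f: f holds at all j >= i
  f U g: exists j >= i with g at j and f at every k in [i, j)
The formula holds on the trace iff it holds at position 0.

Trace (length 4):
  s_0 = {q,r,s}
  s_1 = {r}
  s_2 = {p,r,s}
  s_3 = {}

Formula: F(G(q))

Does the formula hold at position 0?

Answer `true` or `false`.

s_0={q,r,s}: F(G(q))=False G(q)=False q=True
s_1={r}: F(G(q))=False G(q)=False q=False
s_2={p,r,s}: F(G(q))=False G(q)=False q=False
s_3={}: F(G(q))=False G(q)=False q=False

Answer: false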